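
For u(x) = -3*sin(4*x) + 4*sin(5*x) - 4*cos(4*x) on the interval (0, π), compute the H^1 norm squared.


||u||_{H^1(0,π)}^2 = -5440/9 + 841*π/2

u'(x) = 16*sin(4*x) - 12*cos(4*x) + 20*cos(5*x).
Expand u² and (u')² and integrate term by term on (0, π), using: for integers n ≥ 1, ∫_0^π sin²(nx) dx = ∫_0^π cos²(nx) dx = π/2; for n ≠ n', ∫_0^π sin(nx)sin(n'x) dx = ∫_0^π cos(nx)cos(n'x) dx = 0; and by product-to-sum, ∫_0^π sin(nx)cos(n'x) dx = ½∫_0^π [sin((n+n')x) + sin((n−n')x)] dx, which is 0 when n+n' is even and 2n/(n²−n'²) when n+n' is odd (it need not vanish on (0, π)).
  u² squared terms: (-4)²·∫cos(4x)² dx = 16·π/2 = 8*π;  (-3)²·∫sin(4x)² dx = 9·π/2 = 9*π/2;  (4)²·∫sin(5x)² dx = 16·π/2 = 8*π.
  u² cross terms: 2·(-4)·(-3)·∫cos(4x)·sin(4x) dx = 24·(0) = 0;  2·(-4)·(4)·∫cos(4x)·sin(5x) dx = -32·(10/9) = -320/9;  2·(-3)·(4)·∫sin(4x)·sin(5x) dx = -24·(0) = 0.
  So ∫_0^π u² dx = 8*π + 9*π/2 + 8*π + 0 − 320/9 + 0 = -320/9 + 41*π/2.
  (u')² squared terms: (-12)²·∫cos(4x)² dx = 144·π/2 = 72*π;  (16)²·∫sin(4x)² dx = 256·π/2 = 128*π;  (20)²·∫cos(5x)² dx = 400·π/2 = 200*π.
  (u')² cross terms: 2·(-12)·(16)·∫cos(4x)·sin(4x) dx = -384·(0) = 0;  2·(-12)·(20)·∫cos(4x)·cos(5x) dx = -480·(0) = 0;  2·(16)·(20)·∫sin(4x)·cos(5x) dx = 640·(-8/9) = -5120/9.
  So ∫_0^π (u')² dx = 72*π + 128*π + 200*π + 0 + 0 − 5120/9 = -5120/9 + 400*π.
||u||_{H^1}^2 = (-320/9 + 41*π/2) + (-5120/9 + 400*π) = -5440/9 + 841*π/2.


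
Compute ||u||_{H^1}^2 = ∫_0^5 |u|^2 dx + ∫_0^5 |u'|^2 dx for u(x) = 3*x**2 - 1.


||u||_{H^1}^2 = 6880

The H^1 norm (squared) on an interval (0, L) is
  ||u||_{H^1}^2 = ∫_0^L u(x)^2 dx + ∫_0^L u'(x)^2 dx.
Compute u'(x) = 6*x.
Then u(x)^2 = 9*x**4 - 6*x**2 + 1 and u'(x)^2 = 36*x**2.
Integrate each monomial from 0 to 5 using ∫_0^5 c·x^n dx = c·5^(n+1)/(n+1):
  ∫_0^5 u(x)^2 dx = ∫_0^5 (9*x^4 - 6*x^2 + 1) dx. Term by term:
    ∫_0^5 9*x^4 dx = 5625;  ∫_0^5 -6*x^2 dx = -250;  ∫_0^5 1 dx = 5.
  Sum: 5625 − 250 + 5 = 5380.
  ∫_0^5 u'(x)^2 dx = ∫_0^5 (36*x^2) dx. Term by term:
    ∫_0^5 36*x^2 dx = 1500.
Adding: ||u||_{H^1}^2 = 5380 + 1500 = 6880.


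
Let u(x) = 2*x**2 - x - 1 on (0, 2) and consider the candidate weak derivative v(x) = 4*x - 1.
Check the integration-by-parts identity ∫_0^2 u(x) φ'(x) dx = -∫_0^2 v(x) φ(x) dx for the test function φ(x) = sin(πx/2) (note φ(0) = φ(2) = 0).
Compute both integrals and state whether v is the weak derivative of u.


LHS = -12/π, RHS = -12/π. Yes, v = u' weakly.

u(x) = 2*x**2 - x - 1, classical derivative u'(x) = 4*x - 1.
φ(x) = sin(πx/2), so φ'(x) = π*cos(π*x/2)/2.
Note φ(0) = φ(2) = 0, so the boundary term u·φ vanishes.
LHS = ∫_0^2 u(x) φ'(x) dx = ∫_0^2 (π*x^2*cos(π*x/2) - π*x*cos(π*x/2)/2 - π*cos(π*x/2)/2) dx. Term by term:
  ∫_0^2 -π*cos(π*x/2)/2 dx = 0;  ∫_0^2 π*x^2*cos(π*x/2) dx = -16/π;  ∫_0^2 -π*x*cos(π*x/2)/2 dx = 4/π.
Sum: 0 − 16/π + 4/π = -12/π.
So LHS = -12/π.
∫_0^2 v(x) φ(x) dx = ∫_0^2 (4*x*sin(π*x/2) - sin(π*x/2)) dx. Term by term:
  ∫_0^2 -sin(π*x/2) dx = -4/π;  ∫_0^2 4*x*sin(π*x/2) dx = 16/π.
Sum: -4/π + 16/π = 12/π.
So RHS = -∫_0^2 v(x) φ(x) dx = -12/π.
LHS = RHS, so the identity holds for this test φ.
Moreover u is smooth here and v(x) = u'(x) = 4*x - 1 pointwise, so the identity holds for every test function. Hence v is the weak derivative of u.


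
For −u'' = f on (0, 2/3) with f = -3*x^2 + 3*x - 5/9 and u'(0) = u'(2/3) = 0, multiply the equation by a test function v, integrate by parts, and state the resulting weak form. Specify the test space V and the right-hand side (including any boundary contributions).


V = H^1(0, 2/3) (no boundary constraint on v; u is determined up to an additive constant); weak form: ∫_0^2/3 u'v' dx = ∫_0^2/3 (-3*x^2 + 3*x - 5/9) v dx for all v ∈ V.

Multiply both sides by a test function v and integrate from 0 to 2/3:
  ∫_0^2/3 −u''(x) v(x) dx = ∫_0^2/3 f(x) v(x) dx.
Integrate the LHS by parts once:
  ∫_0^2/3 −u'' v dx = −[u'(x) v(x)]_0^2/3 + ∫_0^2/3 u'(x) v'(x) dx.
Thus ∫_0^2/3 u'(x) v'(x) dx = ∫_0^2/3 f(x) v(x) dx + [u'(x) v(x)]_0^2/3.
Choose V so that boundary terms are either known or forced to vanish.
u has homogeneous Neumann: u'(0) = u'(2/3) = 0. So [u' v]_0^2/3 = 0·v(2/3) − 0·v(0) = 0 for any v; take V = H^1(0, 2/3).
Weak formulation: find u (satisfying any essential BC) such that ∫_0^2/3 u'(x) v'(x) dx = ∫_0^2/3 f v dx for all v ∈ V (homogeneous Neumann, so boundary terms vanish).
Substituting f(x) = -3*x^2 + 3*x - 5/9, the right-hand side is ∫_0^2/3 (-3*x^2 + 3*x - 5/9) v dx.
Compatibility check (pure Neumann): taking v ≡ 1 ∈ V gives 0 = ∫_0^2/3 f dx + (0) − (0), i.e. ∫_0^2/3 f dx must equal u'(0) − u'(2/3) = 0. Indeed ∫_0^2/3 (-3*x^2 + 3*x - 5/9) dx = 0, so the data are compatible. The solution is then unique only up to an additive constant (fix it e.g. by requiring ∫_0^2/3 u dx = 0).


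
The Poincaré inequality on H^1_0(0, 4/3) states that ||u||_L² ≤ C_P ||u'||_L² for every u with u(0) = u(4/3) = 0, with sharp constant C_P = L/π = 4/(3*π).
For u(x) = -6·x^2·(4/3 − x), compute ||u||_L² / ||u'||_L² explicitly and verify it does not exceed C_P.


||u||_L² / ||u'||_L² = 2*sqrt(14)/21 < C_P = 4/(3*π).

u(x) = -6·x^2·(4/3 − x), so u'(x) = 2*x*(9*x - 8).
u(x) = -6·x^2·(4/3 − x) vanishes at x = 0 and x = 4/3, so u ∈ H^1_0(0, 4/3). Differentiate via the product rule and integrate the resulting polynomials term by term.
  ∫_0^4/3 u² dx = ∫_0^4/3 (36*x^6 - 96*x^5 + 64*x^4) dx. Term by term:
    ∫_0^4/3 36*x^6 dx = 65536/1701;  ∫_0^4/3 -96*x^5 dx = -65536/729;  ∫_0^4/3 64*x^4 dx = 65536/1215.
  Sum: 65536/1701 − 65536/729 + 65536/1215 = 65536/25515.
  ∫_0^4/3 (u')² dx = ∫_0^4/3 (324*x^4 - 576*x^3 + 256*x^2) dx. Term by term:
    ∫_0^4/3 324*x^4 dx = 4096/15;  ∫_0^4/3 -576*x^3 dx = -4096/9;  ∫_0^4/3 256*x^2 dx = 16384/81.
  Sum: 4096/15 − 4096/9 + 16384/81 = 8192/405.
∫_0^4/3 u² dx = 65536/25515, so ||u||_L² = 256*sqrt(35)/945.
∫_0^4/3 (u')² dx = 8192/405, so ||u'||_L² = 64*sqrt(10)/45.
Ratio ||u||_L² / ||u'||_L² = 2*sqrt(14)/21.
Sharp Poincaré constant on H^1_0(0, 4/3) is C_P = L/π = 4/(3*π), achieved by sin(3*π/4·x).
A polynomial bump cannot attain the sharp Poincaré constant (only the first sine eigenfunction does), so the ratio is strictly less than C_P, consistent with ||u||_L² ≤ C_P ||u'||_L².


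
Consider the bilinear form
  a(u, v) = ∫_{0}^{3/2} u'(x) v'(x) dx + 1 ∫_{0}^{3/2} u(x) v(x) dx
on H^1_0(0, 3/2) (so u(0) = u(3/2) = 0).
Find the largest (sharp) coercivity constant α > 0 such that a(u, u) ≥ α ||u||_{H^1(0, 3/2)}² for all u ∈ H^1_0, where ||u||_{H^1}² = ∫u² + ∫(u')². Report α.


α = 1

Coercivity of a(·,·) on H^1_0(0, 3/2) means a(u, u) ≥ α ||u||_{H^1}² for every u ∈ H^1_0.
The interval has length L = 3/2, and Poincaré/coercivity depend only on L. Here a(u, u) = ∫(u')² + (1)·∫u².
Here c = 1 ≥ 1, so a(u,u) = ∫(u')² + c∫u² ≥ ∫(u')² + ∫u² = ||u||_{H^1}², i.e. α = 1 works. No larger α is possible: a(u,u) ≥ α||u||_{H^1}² means (1−α)∫(u')² ≥ (α−c)∫u², and for the modes u_n = sin(nπ(x−x₀)/L) (x₀ the left endpoint) one has ∫u_n²/∫(u_n')² = (L/(nπ))² → 0, so a(u_n,u_n)/||u_n||_{H^1}² → 1. Hence the optimal constant is α = 1.
Therefore α = 1.


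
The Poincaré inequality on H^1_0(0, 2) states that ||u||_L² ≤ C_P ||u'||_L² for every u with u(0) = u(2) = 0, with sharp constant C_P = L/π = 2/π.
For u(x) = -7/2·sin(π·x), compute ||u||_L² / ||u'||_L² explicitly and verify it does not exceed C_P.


||u||_L² / ||u'||_L² = 1/π < C_P = 2/π.

u(x) = -7/2·sin(π·x), so u'(x) = -7*π*cos(π*x)/2.
Writing u(x) = A·sin(kπx/L) with A = -7/2 and k = 2, use ∫_0^L sin²(kπx/L) dx = L/2 and ∫_0^L cos²(kπx/L) dx = L/2.
u² = 49/4·sin²(π·x) and (u')² = 49*π^2/4·cos²(π·x), and each of sin², cos² integrates to L/2 = 1 over (0, 2).
∫_0^2 u² dx = 49/4, so ||u||_L² = 7/2.
∫_0^2 (u')² dx = 49*π^2/4, so ||u'||_L² = 7*π/2.
Ratio ||u||_L² / ||u'||_L² = 1/π.
Sharp Poincaré constant on H^1_0(0, 2) is C_P = L/π = 2/π, achieved by sin(π/2·x).
This is the k = 2 harmonic; the ratio L/(kπ) is strictly less than C_P = L/π, consistent with the sharp inequality ||u||_L² ≤ C_P ||u'||_L².


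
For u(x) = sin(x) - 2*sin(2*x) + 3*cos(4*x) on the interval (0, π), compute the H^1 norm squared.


||u||_{H^1(0,π)}^2 = -68/5 + 175*π/2

u'(x) = -12*sin(4*x) + cos(x) - 4*cos(2*x).
Expand u² and (u')² and integrate term by term on (0, π), using: for integers n ≥ 1, ∫_0^π sin²(nx) dx = ∫_0^π cos²(nx) dx = π/2; for n ≠ n', ∫_0^π sin(nx)sin(n'x) dx = ∫_0^π cos(nx)cos(n'x) dx = 0; and by product-to-sum, ∫_0^π sin(nx)cos(n'x) dx = ½∫_0^π [sin((n+n')x) + sin((n−n')x)] dx, which is 0 when n+n' is even and 2n/(n²−n'²) when n+n' is odd (it need not vanish on (0, π)).
  u² squared terms: (-2)²·∫sin(2x)² dx = 4·π/2 = 2*π;  (3)²·∫cos(4x)² dx = 9·π/2 = 9*π/2;  (1)²·∫sin(x)² dx = 1·π/2 = π/2.
  u² cross terms: 2·(-2)·(3)·∫sin(2x)·cos(4x) dx = -12·(0) = 0;  2·(-2)·(1)·∫sin(2x)·sin(x) dx = -4·(0) = 0;  2·(3)·(1)·∫cos(4x)·sin(x) dx = 6·(-2/15) = -4/5.
  So ∫_0^π u² dx = 2*π + 9*π/2 + π/2 + 0 + 0 − 4/5 = -4/5 + 7*π.
  (u')² squared terms: (-12)²·∫sin(4x)² dx = 144·π/2 = 72*π;  (-4)²·∫cos(2x)² dx = 16·π/2 = 8*π;  (1)²·∫cos(x)² dx = 1·π/2 = π/2.
  (u')² cross terms: 2·(-12)·(-4)·∫sin(4x)·cos(2x) dx = 96·(0) = 0;  2·(-12)·(1)·∫sin(4x)·cos(x) dx = -24·(8/15) = -64/5;  2·(-4)·(1)·∫cos(2x)·cos(x) dx = -8·(0) = 0.
  So ∫_0^π (u')² dx = 72*π + 8*π + π/2 + 0 − 64/5 + 0 = -64/5 + 161*π/2.
||u||_{H^1}^2 = (-4/5 + 7*π) + (-64/5 + 161*π/2) = -68/5 + 175*π/2.


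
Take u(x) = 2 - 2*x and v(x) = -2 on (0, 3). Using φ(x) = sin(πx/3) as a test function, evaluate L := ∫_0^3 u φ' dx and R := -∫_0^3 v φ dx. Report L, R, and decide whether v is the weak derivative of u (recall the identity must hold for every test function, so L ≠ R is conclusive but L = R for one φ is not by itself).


LHS = 12/π, RHS = 12/π. Yes, v = u' weakly.

u(x) = 2 - 2*x, classical derivative u'(x) = -2.
φ(x) = sin(πx/3), so φ'(x) = π*cos(π*x/3)/3.
Note φ(0) = φ(3) = 0, so the boundary term u·φ vanishes.
LHS = ∫_0^3 u(x) φ'(x) dx = ∫_0^3 (-2*π*x*cos(π*x/3)/3 + 2*π*cos(π*x/3)/3) dx. Term by term:
  ∫_0^3 2*π*cos(π*x/3)/3 dx = 0;  ∫_0^3 -2*π*x*cos(π*x/3)/3 dx = 12/π.
Sum: 0 + 12/π = 12/π.
So LHS = 12/π.
∫_0^3 v(x) φ(x) dx = ∫_0^3 (-2*sin(π*x/3)) dx. Term by term:
  ∫_0^3 -2*sin(π*x/3) dx = -12/π.
So RHS = -∫_0^3 v(x) φ(x) dx = 12/π.
LHS = RHS, so the identity holds for this test φ.
Moreover u is smooth here and v(x) = u'(x) = -2 pointwise, so the identity holds for every test function. Hence v is the weak derivative of u.


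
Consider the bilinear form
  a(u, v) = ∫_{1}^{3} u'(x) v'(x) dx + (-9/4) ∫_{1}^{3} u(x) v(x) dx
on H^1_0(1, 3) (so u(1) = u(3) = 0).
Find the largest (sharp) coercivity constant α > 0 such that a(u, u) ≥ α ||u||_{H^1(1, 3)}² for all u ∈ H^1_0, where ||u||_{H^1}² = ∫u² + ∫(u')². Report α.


α = (-9 + π^2)/(4 + π^2)

Coercivity of a(·,·) on H^1_0(1, 3) means a(u, u) ≥ α ||u||_{H^1}² for every u ∈ H^1_0.
The interval has length L = 2, and Poincaré/coercivity depend only on L. Here a(u, u) = ∫(u')² + (-9/4)·∫u².
Here c = -9/4 < 0 with |c| < (π/L)² = π^2/4, so coercivity still holds. The condition a(u,u) ≥ α||u||_{H^1}² reads (1−α)∫(u')² ≥ (α−c)∫u². Any admissible α is ≤ 1 (rapidly oscillating u have ∫u²/∫(u')² → 0), and α = 1 would force 0 ≥ (1−c)∫u², impossible since c < 1; so 1−α > 0. By the sharp Poincaré inequality on H^1_0 of an interval of length L, ∫(u')² ≥ (π/L)²∫u² with equality for the first sine mode sin(π(x−x₀)/L) (x₀ the left endpoint), so the inequality holds for all u iff (1−α)(π/L)² ≥ α − c, i.e. α ≤ ((π/L)² + c)/((π/L)² + 1) = (1 + c(L/π)²)/(1 + (L/π)²). (Direct route, valid since c ≤ 0: Poincaré gives c∫u² ≥ c(L/π)²∫(u')², so a(u,u) ≥ (1 + c(L/π)²)∫(u')², while ||u||_{H^1}² ≤ (1 + (L/π)²)∫(u')²; dividing yields the same α.) With (π/L)² = π^2/4 and c = -9/4, the largest admissible constant is α = ((π/L)² + c)/((π/L)² + 1).
Simplifying, α = (-9 + π^2)/(4 + π^2).


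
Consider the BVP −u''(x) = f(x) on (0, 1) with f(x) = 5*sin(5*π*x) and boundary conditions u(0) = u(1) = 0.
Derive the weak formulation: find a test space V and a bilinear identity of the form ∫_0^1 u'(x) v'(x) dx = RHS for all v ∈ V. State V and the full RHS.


V = H^1_0(0, 1) (so v(0) = v(1) = 0); weak form: ∫_0^1 u'v' dx = ∫_0^1 (5*sin(5*π*x)) v dx for all v ∈ V.

Multiply both sides by a test function v and integrate from 0 to 1:
  ∫_0^1 −u''(x) v(x) dx = ∫_0^1 f(x) v(x) dx.
Integrate the LHS by parts once:
  ∫_0^1 −u'' v dx = −[u'(x) v(x)]_0^1 + ∫_0^1 u'(x) v'(x) dx.
Thus ∫_0^1 u'(x) v'(x) dx = ∫_0^1 f(x) v(x) dx + [u'(x) v(x)]_0^1.
Choose V so that boundary terms are either known or forced to vanish.
u is Dirichlet: u(0) = u(1) = 0. Let V = H^1_0(0, 1); then v(0) = v(1) = 0, and [u' v]_0^1 = 0.
Weak formulation: find u (satisfying any essential BC) such that ∫_0^1 u'(x) v'(x) dx = ∫_0^1 f v dx for all v ∈ V.
Substituting f(x) = 5*sin(5*π*x), the right-hand side is ∫_0^1 (5*sin(5*π*x)) v dx.


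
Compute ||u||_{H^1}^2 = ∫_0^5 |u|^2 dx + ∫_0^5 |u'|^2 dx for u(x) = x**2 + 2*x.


||u||_{H^1}^2 = 5110/3

The H^1 norm (squared) on an interval (0, L) is
  ||u||_{H^1}^2 = ∫_0^L u(x)^2 dx + ∫_0^L u'(x)^2 dx.
Compute u'(x) = 2*x + 2.
Then u(x)^2 = x**4 + 4*x**3 + 4*x**2 and u'(x)^2 = 4*x**2 + 8*x + 4.
Integrate each monomial from 0 to 5 using ∫_0^5 c·x^n dx = c·5^(n+1)/(n+1):
  ∫_0^5 u(x)^2 dx = ∫_0^5 (x^4 + 4*x^3 + 4*x^2) dx. Term by term:
    ∫_0^5 x^4 dx = 625;  ∫_0^5 4*x^3 dx = 625;  ∫_0^5 4*x^2 dx = 500/3.
  Sum: 625 + 625 + 500/3 = 4250/3.
  ∫_0^5 u'(x)^2 dx = ∫_0^5 (4*x^2 + 8*x + 4) dx. Term by term:
    ∫_0^5 4*x^2 dx = 500/3;  ∫_0^5 8*x dx = 100;  ∫_0^5 4 dx = 20.
  Sum: 500/3 + 100 + 20 = 860/3.
Adding: ||u||_{H^1}^2 = 4250/3 + 860/3 = 5110/3.


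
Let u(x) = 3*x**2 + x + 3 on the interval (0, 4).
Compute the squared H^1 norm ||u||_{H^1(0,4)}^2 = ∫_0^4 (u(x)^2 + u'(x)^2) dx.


||u||_{H^1}^2 = 53768/15

The H^1 norm (squared) on an interval (0, L) is
  ||u||_{H^1}^2 = ∫_0^L u(x)^2 dx + ∫_0^L u'(x)^2 dx.
Compute u'(x) = 6*x + 1.
Then u(x)^2 = 9*x**4 + 6*x**3 + 19*x**2 + 6*x + 9 and u'(x)^2 = 36*x**2 + 12*x + 1.
Integrate each monomial from 0 to 4 using ∫_0^4 c·x^n dx = c·4^(n+1)/(n+1):
  ∫_0^4 u(x)^2 dx = ∫_0^4 (9*x^4 + 6*x^3 + 19*x^2 + 6*x + 9) dx. Term by term:
    ∫_0^4 9*x^4 dx = 9216/5;  ∫_0^4 6*x^3 dx = 384;  ∫_0^4 19*x^2 dx = 1216/3;
    ∫_0^4 6*x dx = 48;  ∫_0^4 9 dx = 36.
  Sum: 9216/5 + 384 + 1216/3 + 48 + 36 = 40748/15.
  ∫_0^4 u'(x)^2 dx = ∫_0^4 (36*x^2 + 12*x + 1) dx. Term by term:
    ∫_0^4 36*x^2 dx = 768;  ∫_0^4 12*x dx = 96;  ∫_0^4 1 dx = 4.
  Sum: 768 + 96 + 4 = 868.
Adding: ||u||_{H^1}^2 = 40748/15 + 868 = 53768/15.


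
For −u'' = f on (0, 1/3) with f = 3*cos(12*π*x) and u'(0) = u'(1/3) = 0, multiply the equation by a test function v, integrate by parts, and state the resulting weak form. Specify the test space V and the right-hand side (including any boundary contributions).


V = H^1(0, 1/3) (no boundary constraint on v; u is determined up to an additive constant); weak form: ∫_0^1/3 u'v' dx = ∫_0^1/3 (3*cos(12*π*x)) v dx for all v ∈ V.

Multiply both sides by a test function v and integrate from 0 to 1/3:
  ∫_0^1/3 −u''(x) v(x) dx = ∫_0^1/3 f(x) v(x) dx.
Integrate the LHS by parts once:
  ∫_0^1/3 −u'' v dx = −[u'(x) v(x)]_0^1/3 + ∫_0^1/3 u'(x) v'(x) dx.
Thus ∫_0^1/3 u'(x) v'(x) dx = ∫_0^1/3 f(x) v(x) dx + [u'(x) v(x)]_0^1/3.
Choose V so that boundary terms are either known or forced to vanish.
u has homogeneous Neumann: u'(0) = u'(1/3) = 0. So [u' v]_0^1/3 = 0·v(1/3) − 0·v(0) = 0 for any v; take V = H^1(0, 1/3).
Weak formulation: find u (satisfying any essential BC) such that ∫_0^1/3 u'(x) v'(x) dx = ∫_0^1/3 f v dx for all v ∈ V (homogeneous Neumann, so boundary terms vanish).
Substituting f(x) = 3*cos(12*π*x), the right-hand side is ∫_0^1/3 (3*cos(12*π*x)) v dx.
Compatibility check (pure Neumann): taking v ≡ 1 ∈ V gives 0 = ∫_0^1/3 f dx + (0) − (0), i.e. ∫_0^1/3 f dx must equal u'(0) − u'(1/3) = 0. Indeed ∫_0^1/3 (3*cos(12*π*x)) dx = 0, so the data are compatible. The solution is then unique only up to an additive constant (fix it e.g. by requiring ∫_0^1/3 u dx = 0).


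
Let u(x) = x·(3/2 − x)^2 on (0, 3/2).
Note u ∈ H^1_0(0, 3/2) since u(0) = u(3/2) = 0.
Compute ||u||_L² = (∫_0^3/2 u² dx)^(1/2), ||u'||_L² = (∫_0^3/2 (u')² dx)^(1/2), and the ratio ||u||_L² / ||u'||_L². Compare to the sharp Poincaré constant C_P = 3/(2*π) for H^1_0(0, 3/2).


||u||_L² / ||u'||_L² = 3*sqrt(14)/28 < C_P = 3/(2*π).

u(x) = x·(3/2 − x)^2, so u'(x) = 3*x^2 - 6*x + 9/4.
u(x) = x·(3/2 − x)^2 vanishes at x = 0 and x = 3/2, so u ∈ H^1_0(0, 3/2). Differentiate via the product rule and integrate the resulting polynomials term by term.
  ∫_0^3/2 u² dx = ∫_0^3/2 (x^6 - 6*x^5 + 27*x^4/2 - 27*x^3/2 + 81*x^2/16) dx. Term by term:
    ∫_0^3/2 x^6 dx = 2187/896;  ∫_0^3/2 -6*x^5 dx = -729/64;  ∫_0^3/2 27*x^4/2 dx = 6561/320;
    ∫_0^3/2 -27*x^3/2 dx = -2187/128;  ∫_0^3/2 81*x^2/16 dx = 729/128.
  Sum: 2187/896 − 729/64 + 6561/320 − 2187/128 + 729/128 = 729/4480.
  ∫_0^3/2 (u')² dx = ∫_0^3/2 (9*x^4 - 36*x^3 + 99*x^2/2 - 27*x + 81/16) dx. Term by term:
    ∫_0^3/2 9*x^4 dx = 2187/160;  ∫_0^3/2 -36*x^3 dx = -729/16;  ∫_0^3/2 99*x^2/2 dx = 891/16;
    ∫_0^3/2 -27*x dx = -243/8;  ∫_0^3/2 81/16 dx = 243/32.
  Sum: 2187/160 − 729/16 + 891/16 − 243/8 + 243/32 = 81/80.
∫_0^3/2 u² dx = 729/4480, so ||u||_L² = 27*sqrt(70)/560.
∫_0^3/2 (u')² dx = 81/80, so ||u'||_L² = 9*sqrt(5)/20.
Ratio ||u||_L² / ||u'||_L² = 3*sqrt(14)/28.
Sharp Poincaré constant on H^1_0(0, 3/2) is C_P = L/π = 3/(2*π), achieved by sin(2*π/3·x).
A polynomial bump cannot attain the sharp Poincaré constant (only the first sine eigenfunction does), so the ratio is strictly less than C_P, consistent with ||u||_L² ≤ C_P ||u'||_L².


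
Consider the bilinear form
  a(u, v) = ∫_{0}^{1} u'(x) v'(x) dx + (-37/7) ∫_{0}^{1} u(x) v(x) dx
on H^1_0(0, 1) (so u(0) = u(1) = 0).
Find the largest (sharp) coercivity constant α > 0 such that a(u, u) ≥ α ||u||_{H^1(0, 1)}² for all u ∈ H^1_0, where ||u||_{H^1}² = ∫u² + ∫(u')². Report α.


α = (-37/7 + π^2)/(1 + π^2)

Coercivity of a(·,·) on H^1_0(0, 1) means a(u, u) ≥ α ||u||_{H^1}² for every u ∈ H^1_0.
The interval has length L = 1, and Poincaré/coercivity depend only on L. Here a(u, u) = ∫(u')² + (-37/7)·∫u².
Here c = -37/7 < 0 with |c| < (π/L)² = π^2, so coercivity still holds. The condition a(u,u) ≥ α||u||_{H^1}² reads (1−α)∫(u')² ≥ (α−c)∫u². Any admissible α is ≤ 1 (rapidly oscillating u have ∫u²/∫(u')² → 0), and α = 1 would force 0 ≥ (1−c)∫u², impossible since c < 1; so 1−α > 0. By the sharp Poincaré inequality on H^1_0 of an interval of length L, ∫(u')² ≥ (π/L)²∫u² with equality for the first sine mode sin(π(x−x₀)/L) (x₀ the left endpoint), so the inequality holds for all u iff (1−α)(π/L)² ≥ α − c, i.e. α ≤ ((π/L)² + c)/((π/L)² + 1) = (1 + c(L/π)²)/(1 + (L/π)²). (Direct route, valid since c ≤ 0: Poincaré gives c∫u² ≥ c(L/π)²∫(u')², so a(u,u) ≥ (1 + c(L/π)²)∫(u')², while ||u||_{H^1}² ≤ (1 + (L/π)²)∫(u')²; dividing yields the same α.) With (π/L)² = π^2 and c = -37/7, the largest admissible constant is α = ((π/L)² + c)/((π/L)² + 1).
Simplifying, α = (-37/7 + π^2)/(1 + π^2).


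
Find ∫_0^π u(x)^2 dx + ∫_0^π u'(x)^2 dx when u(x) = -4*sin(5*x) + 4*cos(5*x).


||u||_{H^1(0,π)}^2 = 416*π

u'(x) = -20*sin(5*x) - 20*cos(5*x).
Expand u² and (u')² and integrate term by term on (0, π), using: for integers n ≥ 1, ∫_0^π sin²(nx) dx = ∫_0^π cos²(nx) dx = π/2; for n ≠ n', ∫_0^π sin(nx)sin(n'x) dx = ∫_0^π cos(nx)cos(n'x) dx = 0; and by product-to-sum, ∫_0^π sin(nx)cos(n'x) dx = ½∫_0^π [sin((n+n')x) + sin((n−n')x)] dx, which is 0 when n+n' is even and 2n/(n²−n'²) when n+n' is odd (it need not vanish on (0, π)).
  u² squared terms: (-4)²·∫sin(5x)² dx = 16·π/2 = 8*π;  (4)²·∫cos(5x)² dx = 16·π/2 = 8*π.
  u² cross terms: 2·(-4)·(4)·∫sin(5x)·cos(5x) dx = -32·(0) = 0.
  So ∫_0^π u² dx = 8*π + 8*π + 0 = 16*π.
  (u')² squared terms: (-20)²·∫cos(5x)² dx = 400·π/2 = 200*π;  (-20)²·∫sin(5x)² dx = 400·π/2 = 200*π.
  (u')² cross terms: 2·(-20)·(-20)·∫cos(5x)·sin(5x) dx = 800·(0) = 0.
  So ∫_0^π (u')² dx = 200*π + 200*π + 0 = 400*π.
||u||_{H^1}^2 = (16*π) + (400*π) = 416*π.


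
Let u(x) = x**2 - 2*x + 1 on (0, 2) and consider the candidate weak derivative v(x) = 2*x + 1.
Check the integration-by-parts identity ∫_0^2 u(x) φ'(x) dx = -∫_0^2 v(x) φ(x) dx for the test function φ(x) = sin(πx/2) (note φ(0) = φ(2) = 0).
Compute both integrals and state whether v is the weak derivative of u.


LHS = 0, RHS = -12/π. No, v is not the weak derivative of u.

u(x) = x**2 - 2*x + 1, classical derivative u'(x) = 2*x - 2.
φ(x) = sin(πx/2), so φ'(x) = π*cos(π*x/2)/2.
Note φ(0) = φ(2) = 0, so the boundary term u·φ vanishes.
LHS = ∫_0^2 u(x) φ'(x) dx = ∫_0^2 (π*x^2*cos(π*x/2)/2 - π*x*cos(π*x/2) + π*cos(π*x/2)/2) dx. Term by term:
  ∫_0^2 π*cos(π*x/2)/2 dx = 0;  ∫_0^2 π*x^2*cos(π*x/2)/2 dx = -8/π;  ∫_0^2 -π*x*cos(π*x/2) dx = 8/π.
Sum: 0 − 8/π + 8/π = 0.
So LHS = 0.
∫_0^2 v(x) φ(x) dx = ∫_0^2 (2*x*sin(π*x/2) + sin(π*x/2)) dx. Term by term:
  ∫_0^2 2*x*sin(π*x/2) dx = 8/π;  ∫_0^2 sin(π*x/2) dx = 4/π.
Sum: 8/π + 4/π = 12/π.
So RHS = -∫_0^2 v(x) φ(x) dx = -12/π.
LHS − RHS = 12/π ≠ 0, so the identity fails.
(For a valid weak derivative the identity must hold for EVERY test function, in particular this one. The failure shows v is NOT the weak derivative of u.)
Correct weak derivative would be u'(x) = 2*x - 2.


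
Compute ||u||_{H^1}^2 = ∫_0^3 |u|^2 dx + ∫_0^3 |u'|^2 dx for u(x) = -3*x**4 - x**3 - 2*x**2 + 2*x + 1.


||u||_{H^1}^2 = 11977131/140

The H^1 norm (squared) on an interval (0, L) is
  ||u||_{H^1}^2 = ∫_0^L u(x)^2 dx + ∫_0^L u'(x)^2 dx.
Compute u'(x) = -12*x**3 - 3*x**2 - 4*x + 2.
Then u(x)^2 = 9*x**8 + 6*x**7 + 13*x**6 - 8*x**5 - 6*x**4 - 10*x**3 + 4*x + 1 and u'(x)^2 = 144*x**6 + 72*x**5 + 105*x**4 - 24*x**3 + 4*x**2 - 16*x + 4.
Integrate each monomial from 0 to 3 using ∫_0^3 c·x^n dx = c·3^(n+1)/(n+1):
  ∫_0^3 u(x)^2 dx = ∫_0^3 (9*x^8 + 6*x^7 + 13*x^6 - 8*x^5 - 6*x^4 - 10*x^3 + 4*x + 1) dx. Term by term:
    ∫_0^3 9*x^8 dx = 19683;  ∫_0^3 6*x^7 dx = 19683/4;  ∫_0^3 13*x^6 dx = 28431/7;
    ∫_0^3 -8*x^5 dx = -972;  ∫_0^3 -6*x^4 dx = -1458/5;  ∫_0^3 -10*x^3 dx = -405/2;
    ∫_0^3 4*x dx = 18;  ∫_0^3 1 dx = 3.
  Sum: 19683 + 19683/4 + 28431/7 − 972 − 1458/5 − 405/2 + 18 + 3 = 3810831/140.
  ∫_0^3 u'(x)^2 dx = ∫_0^3 (144*x^6 + 72*x^5 + 105*x^4 - 24*x^3 + 4*x^2 - 16*x + 4) dx. Term by term:
    ∫_0^3 144*x^6 dx = 314928/7;  ∫_0^3 72*x^5 dx = 8748;  ∫_0^3 105*x^4 dx = 5103;
    ∫_0^3 -24*x^3 dx = -486;  ∫_0^3 4*x^2 dx = 36;  ∫_0^3 -16*x dx = -72;
    ∫_0^3 4 dx = 12.
  Sum: 314928/7 + 8748 + 5103 − 486 + 36 − 72 + 12 = 408315/7.
Adding: ||u||_{H^1}^2 = 3810831/140 + 408315/7 = 11977131/140.


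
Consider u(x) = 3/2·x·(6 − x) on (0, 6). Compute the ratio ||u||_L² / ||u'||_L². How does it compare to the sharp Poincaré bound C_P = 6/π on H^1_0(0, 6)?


||u||_L² / ||u'||_L² = 3*sqrt(10)/5 < C_P = 6/π.

u(x) = 3/2·x·(6 − x), so u'(x) = 9 - 3*x.
u(x) = 3/2·x·(6 − x) vanishes at x = 0 and x = 6, so u ∈ H^1_0(0, 6). Differentiate via the product rule and integrate the resulting polynomials term by term.
  ∫_0^6 u² dx = ∫_0^6 (9*x^4/4 - 27*x^3 + 81*x^2) dx. Term by term:
    ∫_0^6 9*x^4/4 dx = 17496/5;  ∫_0^6 -27*x^3 dx = -8748;  ∫_0^6 81*x^2 dx = 5832.
  Sum: 17496/5 − 8748 + 5832 = 2916/5.
  ∫_0^6 (u')² dx = ∫_0^6 (9*x^2 - 54*x + 81) dx. Term by term:
    ∫_0^6 9*x^2 dx = 648;  ∫_0^6 -54*x dx = -972;  ∫_0^6 81 dx = 486.
  Sum: 648 − 972 + 486 = 162.
∫_0^6 u² dx = 2916/5, so ||u||_L² = 54*sqrt(5)/5.
∫_0^6 (u')² dx = 162, so ||u'||_L² = 9*sqrt(2).
Ratio ||u||_L² / ||u'||_L² = 3*sqrt(10)/5.
Sharp Poincaré constant on H^1_0(0, 6) is C_P = L/π = 6/π, achieved by sin(π/6·x).
A polynomial bump cannot attain the sharp Poincaré constant (only the first sine eigenfunction does), so the ratio is strictly less than C_P, consistent with ||u||_L² ≤ C_P ||u'||_L².


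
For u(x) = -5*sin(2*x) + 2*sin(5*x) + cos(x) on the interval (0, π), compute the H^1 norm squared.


||u||_{H^1(0,π)}^2 = -80/3 + 231*π/2

u'(x) = -sin(x) - 10*cos(2*x) + 10*cos(5*x).
Expand u² and (u')² and integrate term by term on (0, π), using: for integers n ≥ 1, ∫_0^π sin²(nx) dx = ∫_0^π cos²(nx) dx = π/2; for n ≠ n', ∫_0^π sin(nx)sin(n'x) dx = ∫_0^π cos(nx)cos(n'x) dx = 0; and by product-to-sum, ∫_0^π sin(nx)cos(n'x) dx = ½∫_0^π [sin((n+n')x) + sin((n−n')x)] dx, which is 0 when n+n' is even and 2n/(n²−n'²) when n+n' is odd (it need not vanish on (0, π)).
  u² squared terms: (-5)²·∫sin(2x)² dx = 25·π/2 = 25*π/2;  (2)²·∫sin(5x)² dx = 4·π/2 = 2*π;  (1)²·∫cos(x)² dx = 1·π/2 = π/2.
  u² cross terms: 2·(-5)·(2)·∫sin(2x)·sin(5x) dx = -20·(0) = 0;  2·(-5)·(1)·∫sin(2x)·cos(x) dx = -10·(4/3) = -40/3;  2·(2)·(1)·∫sin(5x)·cos(x) dx = 4·(0) = 0.
  So ∫_0^π u² dx = 25*π/2 + 2*π + π/2 + 0 − 40/3 + 0 = -40/3 + 15*π.
  (u')² squared terms: (-1)²·∫sin(x)² dx = 1·π/2 = π/2;  (-10)²·∫cos(2x)² dx = 100·π/2 = 50*π;  (10)²·∫cos(5x)² dx = 100·π/2 = 50*π.
  (u')² cross terms: 2·(-1)·(-10)·∫sin(x)·cos(2x) dx = 20·(-2/3) = -40/3;  2·(-1)·(10)·∫sin(x)·cos(5x) dx = -20·(0) = 0;  2·(-10)·(10)·∫cos(2x)·cos(5x) dx = -200·(0) = 0.
  So ∫_0^π (u')² dx = π/2 + 50*π + 50*π − 40/3 + 0 + 0 = -40/3 + 201*π/2.
||u||_{H^1}^2 = (-40/3 + 15*π) + (-40/3 + 201*π/2) = -80/3 + 231*π/2.


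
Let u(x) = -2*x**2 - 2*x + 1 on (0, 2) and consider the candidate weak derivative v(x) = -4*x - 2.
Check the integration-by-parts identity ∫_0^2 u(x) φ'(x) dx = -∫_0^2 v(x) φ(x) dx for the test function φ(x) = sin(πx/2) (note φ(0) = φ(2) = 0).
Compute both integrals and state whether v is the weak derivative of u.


LHS = 24/π, RHS = 24/π. Yes, v = u' weakly.

u(x) = -2*x**2 - 2*x + 1, classical derivative u'(x) = -4*x - 2.
φ(x) = sin(πx/2), so φ'(x) = π*cos(π*x/2)/2.
Note φ(0) = φ(2) = 0, so the boundary term u·φ vanishes.
LHS = ∫_0^2 u(x) φ'(x) dx = ∫_0^2 (-π*x^2*cos(π*x/2) - π*x*cos(π*x/2) + π*cos(π*x/2)/2) dx. Term by term:
  ∫_0^2 π*cos(π*x/2)/2 dx = 0;  ∫_0^2 -π*x*cos(π*x/2) dx = 8/π;  ∫_0^2 -π*x^2*cos(π*x/2) dx = 16/π.
Sum: 0 + 8/π + 16/π = 24/π.
So LHS = 24/π.
∫_0^2 v(x) φ(x) dx = ∫_0^2 (-4*x*sin(π*x/2) - 2*sin(π*x/2)) dx. Term by term:
  ∫_0^2 -2*sin(π*x/2) dx = -8/π;  ∫_0^2 -4*x*sin(π*x/2) dx = -16/π.
Sum: -8/π − 16/π = -24/π.
So RHS = -∫_0^2 v(x) φ(x) dx = 24/π.
LHS = RHS, so the identity holds for this test φ.
Moreover u is smooth here and v(x) = u'(x) = -4*x - 2 pointwise, so the identity holds for every test function. Hence v is the weak derivative of u.


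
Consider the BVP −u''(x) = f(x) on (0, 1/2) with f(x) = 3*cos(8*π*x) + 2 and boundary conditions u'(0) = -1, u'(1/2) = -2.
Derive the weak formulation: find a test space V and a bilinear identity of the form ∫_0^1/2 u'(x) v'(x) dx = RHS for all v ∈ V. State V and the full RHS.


V = H^1(0, 1/2) (v unrestricted at boundary; u is determined up to an additive constant); weak form: ∫_0^1/2 u'v' dx = ∫_0^1/2 (3*cos(8*π*x) + 2) v dx − 2·v(1/2) + v(0) for all v ∈ V.

Multiply both sides by a test function v and integrate from 0 to 1/2:
  ∫_0^1/2 −u''(x) v(x) dx = ∫_0^1/2 f(x) v(x) dx.
Integrate the LHS by parts once:
  ∫_0^1/2 −u'' v dx = −[u'(x) v(x)]_0^1/2 + ∫_0^1/2 u'(x) v'(x) dx.
Thus ∫_0^1/2 u'(x) v'(x) dx = ∫_0^1/2 f(x) v(x) dx + [u'(x) v(x)]_0^1/2.
Choose V so that boundary terms are either known or forced to vanish.
u has inhomogeneous Neumann u'(0) = -1, u'(1/2) = -2. [u' v]_0^1/2 = (-2)·v(1/2) − (-1)·v(0) = − 2·v(1/2) + v(0). Take V = H^1(0, 1/2); boundary term becomes part of RHS.
Weak formulation: find u (satisfying any essential BC) such that ∫_0^1/2 u'(x) v'(x) dx = ∫_0^1/2 f v dx − 2·v(1/2) + v(0) for all v ∈ V (Neumann data are natural BCs: they enter the RHS as boundary terms).
Substituting f(x) = 3*cos(8*π*x) + 2, the right-hand side is ∫_0^1/2 (3*cos(8*π*x) + 2) v dx − 2·v(1/2) + v(0).
Compatibility check (pure Neumann): taking v ≡ 1 ∈ V gives 0 = ∫_0^1/2 f dx + (-2) − (-1), i.e. ∫_0^1/2 f dx must equal u'(0) − u'(1/2) = 1. Indeed ∫_0^1/2 (3*cos(8*π*x) + 2) dx = 1, so the data are compatible. The solution is then unique only up to an additive constant (fix it e.g. by requiring ∫_0^1/2 u dx = 0).


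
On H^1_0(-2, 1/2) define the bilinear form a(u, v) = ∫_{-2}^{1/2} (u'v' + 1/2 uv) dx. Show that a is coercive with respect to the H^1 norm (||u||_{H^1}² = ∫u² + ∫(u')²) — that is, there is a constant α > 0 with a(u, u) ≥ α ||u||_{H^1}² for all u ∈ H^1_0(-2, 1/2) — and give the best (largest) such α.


α = (25 + 8*π^2)/(2*(25 + 4*π^2))

Coercivity of a(·,·) on H^1_0(-2, 1/2) means a(u, u) ≥ α ||u||_{H^1}² for every u ∈ H^1_0.
The interval has length L = 5/2, and Poincaré/coercivity depend only on L. Here a(u, u) = ∫(u')² + (1/2)·∫u².
Here 0 < c = 1/2 < 1. The condition a(u,u) ≥ α||u||_{H^1}² reads (1−α)∫(u')² ≥ (α−c)∫u². Any admissible α is ≤ 1 (rapidly oscillating u have ∫u²/∫(u')² → 0), and α = 1 would force 0 ≥ (1−c)∫u², impossible since c < 1; so 1−α > 0. By the sharp Poincaré inequality on H^1_0 of an interval of length L, ∫(u')² ≥ (π/L)²∫u² with equality for the first sine mode sin(π(x−x₀)/L) (x₀ the left endpoint), so the inequality holds for all u iff (1−α)(π/L)² ≥ α − c, i.e. α ≤ ((π/L)² + c)/((π/L)² + 1) = (1 + c(L/π)²)/(1 + (L/π)²). With (π/L)² = 4*π^2/25 and c = 1/2, the largest admissible constant is α = ((π/L)² + c)/((π/L)² + 1).
Simplifying, α = (25 + 8*π^2)/(2*(25 + 4*π^2)).


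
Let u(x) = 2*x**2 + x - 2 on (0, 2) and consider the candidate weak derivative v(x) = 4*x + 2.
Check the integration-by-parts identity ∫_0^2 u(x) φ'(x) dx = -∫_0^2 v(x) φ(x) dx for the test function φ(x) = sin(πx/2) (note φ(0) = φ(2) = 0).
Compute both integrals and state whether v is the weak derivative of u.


LHS = -20/π, RHS = -24/π. No, v is not the weak derivative of u.

u(x) = 2*x**2 + x - 2, classical derivative u'(x) = 4*x + 1.
φ(x) = sin(πx/2), so φ'(x) = π*cos(π*x/2)/2.
Note φ(0) = φ(2) = 0, so the boundary term u·φ vanishes.
LHS = ∫_0^2 u(x) φ'(x) dx = ∫_0^2 (π*x^2*cos(π*x/2) + π*x*cos(π*x/2)/2 - π*cos(π*x/2)) dx. Term by term:
  ∫_0^2 -π*cos(π*x/2) dx = 0;  ∫_0^2 π*x^2*cos(π*x/2) dx = -16/π;  ∫_0^2 π*x*cos(π*x/2)/2 dx = -4/π.
Sum: 0 − 16/π − 4/π = -20/π.
So LHS = -20/π.
∫_0^2 v(x) φ(x) dx = ∫_0^2 (4*x*sin(π*x/2) + 2*sin(π*x/2)) dx. Term by term:
  ∫_0^2 2*sin(π*x/2) dx = 8/π;  ∫_0^2 4*x*sin(π*x/2) dx = 16/π.
Sum: 8/π + 16/π = 24/π.
So RHS = -∫_0^2 v(x) φ(x) dx = -24/π.
LHS − RHS = 4/π ≠ 0, so the identity fails.
(For a valid weak derivative the identity must hold for EVERY test function, in particular this one. The failure shows v is NOT the weak derivative of u.)
Correct weak derivative would be u'(x) = 4*x + 1.


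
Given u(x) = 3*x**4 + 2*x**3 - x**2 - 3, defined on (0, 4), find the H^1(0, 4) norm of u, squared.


||u||_{H^1}^2 = 81940804/105

The H^1 norm (squared) on an interval (0, L) is
  ||u||_{H^1}^2 = ∫_0^L u(x)^2 dx + ∫_0^L u'(x)^2 dx.
Compute u'(x) = 12*x**3 + 6*x**2 - 2*x.
Then u(x)^2 = 9*x**8 + 12*x**7 - 2*x**6 - 4*x**5 - 17*x**4 - 12*x**3 + 6*x**2 + 9 and u'(x)^2 = 144*x**6 + 144*x**5 - 12*x**4 - 24*x**3 + 4*x**2.
Integrate each monomial from 0 to 4 using ∫_0^4 c·x^n dx = c·4^(n+1)/(n+1):
  ∫_0^4 u(x)^2 dx = ∫_0^4 (9*x^8 + 12*x^7 - 2*x^6 - 4*x^5 - 17*x^4 - 12*x^3 + 6*x^2 + 9) dx. Term by term:
    ∫_0^4 9*x^8 dx = 262144;  ∫_0^4 12*x^7 dx = 98304;  ∫_0^4 -2*x^6 dx = -32768/7;
    ∫_0^4 -4*x^5 dx = -8192/3;  ∫_0^4 -17*x^4 dx = -17408/5;  ∫_0^4 -12*x^3 dx = -768;
    ∫_0^4 6*x^2 dx = 128;  ∫_0^4 9 dx = 36.
  Sum: 262144 + 98304 − 32768/7 − 8192/3 − 17408/5 − 768 + 128 + 36 = 36639812/105.
  ∫_0^4 u'(x)^2 dx = ∫_0^4 (144*x^6 + 144*x^5 - 12*x^4 - 24*x^3 + 4*x^2) dx. Term by term:
    ∫_0^4 144*x^6 dx = 2359296/7;  ∫_0^4 144*x^5 dx = 98304;  ∫_0^4 -12*x^4 dx = -12288/5;
    ∫_0^4 -24*x^3 dx = -1536;  ∫_0^4 4*x^2 dx = 256/3.
  Sum: 2359296/7 + 98304 − 12288/5 − 1536 + 256/3 = 45300992/105.
Adding: ||u||_{H^1}^2 = 36639812/105 + 45300992/105 = 81940804/105.


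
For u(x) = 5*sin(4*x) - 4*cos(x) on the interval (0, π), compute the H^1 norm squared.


||u||_{H^1(0,π)}^2 = -128/3 + 457*π/2

u'(x) = 4*sin(x) + 20*cos(4*x).
Expand u² and (u')² and integrate term by term on (0, π), using: for integers n ≥ 1, ∫_0^π sin²(nx) dx = ∫_0^π cos²(nx) dx = π/2; for n ≠ n', ∫_0^π sin(nx)sin(n'x) dx = ∫_0^π cos(nx)cos(n'x) dx = 0; and by product-to-sum, ∫_0^π sin(nx)cos(n'x) dx = ½∫_0^π [sin((n+n')x) + sin((n−n')x)] dx, which is 0 when n+n' is even and 2n/(n²−n'²) when n+n' is odd (it need not vanish on (0, π)).
  u² squared terms: (-4)²·∫cos(x)² dx = 16·π/2 = 8*π;  (5)²·∫sin(4x)² dx = 25·π/2 = 25*π/2.
  u² cross terms: 2·(-4)·(5)·∫cos(x)·sin(4x) dx = -40·(8/15) = -64/3.
  So ∫_0^π u² dx = 8*π + 25*π/2 − 64/3 = -64/3 + 41*π/2.
  (u')² squared terms: (4)²·∫sin(x)² dx = 16·π/2 = 8*π;  (20)²·∫cos(4x)² dx = 400·π/2 = 200*π.
  (u')² cross terms: 2·(4)·(20)·∫sin(x)·cos(4x) dx = 160·(-2/15) = -64/3.
  So ∫_0^π (u')² dx = 8*π + 200*π − 64/3 = -64/3 + 208*π.
||u||_{H^1}^2 = (-64/3 + 41*π/2) + (-64/3 + 208*π) = -128/3 + 457*π/2.


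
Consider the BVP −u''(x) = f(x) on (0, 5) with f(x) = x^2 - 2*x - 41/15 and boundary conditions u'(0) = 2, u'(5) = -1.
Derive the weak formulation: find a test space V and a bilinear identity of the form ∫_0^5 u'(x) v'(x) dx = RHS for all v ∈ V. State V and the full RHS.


V = H^1(0, 5) (v unrestricted at boundary; u is determined up to an additive constant); weak form: ∫_0^5 u'v' dx = ∫_0^5 (x^2 - 2*x - 41/15) v dx − v(5) − 2·v(0) for all v ∈ V.

Multiply both sides by a test function v and integrate from 0 to 5:
  ∫_0^5 −u''(x) v(x) dx = ∫_0^5 f(x) v(x) dx.
Integrate the LHS by parts once:
  ∫_0^5 −u'' v dx = −[u'(x) v(x)]_0^5 + ∫_0^5 u'(x) v'(x) dx.
Thus ∫_0^5 u'(x) v'(x) dx = ∫_0^5 f(x) v(x) dx + [u'(x) v(x)]_0^5.
Choose V so that boundary terms are either known or forced to vanish.
u has inhomogeneous Neumann u'(0) = 2, u'(5) = -1. [u' v]_0^5 = (-1)·v(5) − (2)·v(0) = − v(5) − 2·v(0). Take V = H^1(0, 5); boundary term becomes part of RHS.
Weak formulation: find u (satisfying any essential BC) such that ∫_0^5 u'(x) v'(x) dx = ∫_0^5 f v dx − v(5) − 2·v(0) for all v ∈ V (Neumann data are natural BCs: they enter the RHS as boundary terms).
Substituting f(x) = x^2 - 2*x - 41/15, the right-hand side is ∫_0^5 (x^2 - 2*x - 41/15) v dx − v(5) − 2·v(0).
Compatibility check (pure Neumann): taking v ≡ 1 ∈ V gives 0 = ∫_0^5 f dx + (-1) − (2), i.e. ∫_0^5 f dx must equal u'(0) − u'(5) = 3. Indeed ∫_0^5 (x^2 - 2*x - 41/15) dx = 3, so the data are compatible. The solution is then unique only up to an additive constant (fix it e.g. by requiring ∫_0^5 u dx = 0).


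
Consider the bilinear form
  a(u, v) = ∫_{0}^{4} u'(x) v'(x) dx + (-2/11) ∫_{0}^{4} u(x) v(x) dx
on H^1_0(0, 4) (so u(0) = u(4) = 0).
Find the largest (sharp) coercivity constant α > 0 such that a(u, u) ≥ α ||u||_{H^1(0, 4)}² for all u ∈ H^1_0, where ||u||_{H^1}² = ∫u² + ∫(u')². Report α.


α = (-32/11 + π^2)/(π^2 + 16)

Coercivity of a(·,·) on H^1_0(0, 4) means a(u, u) ≥ α ||u||_{H^1}² for every u ∈ H^1_0.
The interval has length L = 4, and Poincaré/coercivity depend only on L. Here a(u, u) = ∫(u')² + (-2/11)·∫u².
Here c = -2/11 < 0 with |c| < (π/L)² = π^2/16, so coercivity still holds. The condition a(u,u) ≥ α||u||_{H^1}² reads (1−α)∫(u')² ≥ (α−c)∫u². Any admissible α is ≤ 1 (rapidly oscillating u have ∫u²/∫(u')² → 0), and α = 1 would force 0 ≥ (1−c)∫u², impossible since c < 1; so 1−α > 0. By the sharp Poincaré inequality on H^1_0 of an interval of length L, ∫(u')² ≥ (π/L)²∫u² with equality for the first sine mode sin(π(x−x₀)/L) (x₀ the left endpoint), so the inequality holds for all u iff (1−α)(π/L)² ≥ α − c, i.e. α ≤ ((π/L)² + c)/((π/L)² + 1) = (1 + c(L/π)²)/(1 + (L/π)²). (Direct route, valid since c ≤ 0: Poincaré gives c∫u² ≥ c(L/π)²∫(u')², so a(u,u) ≥ (1 + c(L/π)²)∫(u')², while ||u||_{H^1}² ≤ (1 + (L/π)²)∫(u')²; dividing yields the same α.) With (π/L)² = π^2/16 and c = -2/11, the largest admissible constant is α = ((π/L)² + c)/((π/L)² + 1).
Simplifying, α = (-32/11 + π^2)/(π^2 + 16).


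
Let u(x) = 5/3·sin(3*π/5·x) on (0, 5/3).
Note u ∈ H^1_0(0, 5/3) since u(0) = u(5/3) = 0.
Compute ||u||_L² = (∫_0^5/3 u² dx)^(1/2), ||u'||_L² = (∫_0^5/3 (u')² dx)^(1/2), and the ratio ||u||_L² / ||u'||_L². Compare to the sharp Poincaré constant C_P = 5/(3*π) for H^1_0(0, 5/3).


||u||_L² / ||u'||_L² = 5/(3*π) = C_P.

u(x) = 5/3·sin(3*π/5·x), so u'(x) = π*cos(3*π*x/5).
Writing u(x) = A·sin(kπx/L) with A = 5/3 and k = 1, use ∫_0^L sin²(kπx/L) dx = L/2 and ∫_0^L cos²(kπx/L) dx = L/2.
u² = 25/9·sin²(3*π/5·x) and (u')² = π^2·cos²(3*π/5·x), and each of sin², cos² integrates to L/2 = 5/6 over (0, 5/3).
∫_0^5/3 u² dx = 125/54, so ||u||_L² = 5*sqrt(30)/18.
∫_0^5/3 (u')² dx = 5*π^2/6, so ||u'||_L² = sqrt(30)*π/6.
Ratio ||u||_L² / ||u'||_L² = 5/(3*π).
Sharp Poincaré constant on H^1_0(0, 5/3) is C_P = L/π = 5/(3*π), achieved by sin(3*π/5·x).
This is the k = 1 eigenfunction (up to amplitude), so the ratio equals the sharp Poincaré constant exactly.


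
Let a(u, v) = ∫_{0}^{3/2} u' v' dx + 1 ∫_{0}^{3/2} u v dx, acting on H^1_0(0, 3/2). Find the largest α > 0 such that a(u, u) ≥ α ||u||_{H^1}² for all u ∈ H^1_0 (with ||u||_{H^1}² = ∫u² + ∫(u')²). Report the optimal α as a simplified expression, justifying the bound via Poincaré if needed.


α = 1

Coercivity of a(·,·) on H^1_0(0, 3/2) means a(u, u) ≥ α ||u||_{H^1}² for every u ∈ H^1_0.
The interval has length L = 3/2, and Poincaré/coercivity depend only on L. Here a(u, u) = ∫(u')² + (1)·∫u².
Here c = 1 ≥ 1, so a(u,u) = ∫(u')² + c∫u² ≥ ∫(u')² + ∫u² = ||u||_{H^1}², i.e. α = 1 works. No larger α is possible: a(u,u) ≥ α||u||_{H^1}² means (1−α)∫(u')² ≥ (α−c)∫u², and for the modes u_n = sin(nπ(x−x₀)/L) (x₀ the left endpoint) one has ∫u_n²/∫(u_n')² = (L/(nπ))² → 0, so a(u_n,u_n)/||u_n||_{H^1}² → 1. Hence the optimal constant is α = 1.
Therefore α = 1.


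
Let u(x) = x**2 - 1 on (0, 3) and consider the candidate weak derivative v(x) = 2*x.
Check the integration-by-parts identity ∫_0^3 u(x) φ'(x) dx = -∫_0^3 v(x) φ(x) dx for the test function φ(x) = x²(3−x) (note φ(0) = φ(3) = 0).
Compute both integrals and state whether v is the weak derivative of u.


LHS = -243/10, RHS = -243/10. Yes, v = u' weakly.

u(x) = x**2 - 1, classical derivative u'(x) = 2*x.
φ(x) = x²(3−x), so φ'(x) = 3*x*(2 - x).
Note φ(0) = φ(3) = 0, so the boundary term u·φ vanishes.
LHS = ∫_0^3 u(x) φ'(x) dx = ∫_0^3 (-3*x^4 + 6*x^3 + 3*x^2 - 6*x) dx. Term by term:
  ∫_0^3 -3*x^4 dx = -729/5;  ∫_0^3 6*x^3 dx = 243/2;  ∫_0^3 3*x^2 dx = 27;
  ∫_0^3 -6*x dx = -27.
Sum: -729/5 + 243/2 + 27 − 27 = -243/10.
So LHS = -243/10.
∫_0^3 v(x) φ(x) dx = ∫_0^3 (-2*x^4 + 6*x^3) dx. Term by term:
  ∫_0^3 -2*x^4 dx = -486/5;  ∫_0^3 6*x^3 dx = 243/2.
Sum: -486/5 + 243/2 = 243/10.
So RHS = -∫_0^3 v(x) φ(x) dx = -243/10.
LHS = RHS, so the identity holds for this test φ.
Moreover u is smooth here and v(x) = u'(x) = 2*x pointwise, so the identity holds for every test function. Hence v is the weak derivative of u.
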